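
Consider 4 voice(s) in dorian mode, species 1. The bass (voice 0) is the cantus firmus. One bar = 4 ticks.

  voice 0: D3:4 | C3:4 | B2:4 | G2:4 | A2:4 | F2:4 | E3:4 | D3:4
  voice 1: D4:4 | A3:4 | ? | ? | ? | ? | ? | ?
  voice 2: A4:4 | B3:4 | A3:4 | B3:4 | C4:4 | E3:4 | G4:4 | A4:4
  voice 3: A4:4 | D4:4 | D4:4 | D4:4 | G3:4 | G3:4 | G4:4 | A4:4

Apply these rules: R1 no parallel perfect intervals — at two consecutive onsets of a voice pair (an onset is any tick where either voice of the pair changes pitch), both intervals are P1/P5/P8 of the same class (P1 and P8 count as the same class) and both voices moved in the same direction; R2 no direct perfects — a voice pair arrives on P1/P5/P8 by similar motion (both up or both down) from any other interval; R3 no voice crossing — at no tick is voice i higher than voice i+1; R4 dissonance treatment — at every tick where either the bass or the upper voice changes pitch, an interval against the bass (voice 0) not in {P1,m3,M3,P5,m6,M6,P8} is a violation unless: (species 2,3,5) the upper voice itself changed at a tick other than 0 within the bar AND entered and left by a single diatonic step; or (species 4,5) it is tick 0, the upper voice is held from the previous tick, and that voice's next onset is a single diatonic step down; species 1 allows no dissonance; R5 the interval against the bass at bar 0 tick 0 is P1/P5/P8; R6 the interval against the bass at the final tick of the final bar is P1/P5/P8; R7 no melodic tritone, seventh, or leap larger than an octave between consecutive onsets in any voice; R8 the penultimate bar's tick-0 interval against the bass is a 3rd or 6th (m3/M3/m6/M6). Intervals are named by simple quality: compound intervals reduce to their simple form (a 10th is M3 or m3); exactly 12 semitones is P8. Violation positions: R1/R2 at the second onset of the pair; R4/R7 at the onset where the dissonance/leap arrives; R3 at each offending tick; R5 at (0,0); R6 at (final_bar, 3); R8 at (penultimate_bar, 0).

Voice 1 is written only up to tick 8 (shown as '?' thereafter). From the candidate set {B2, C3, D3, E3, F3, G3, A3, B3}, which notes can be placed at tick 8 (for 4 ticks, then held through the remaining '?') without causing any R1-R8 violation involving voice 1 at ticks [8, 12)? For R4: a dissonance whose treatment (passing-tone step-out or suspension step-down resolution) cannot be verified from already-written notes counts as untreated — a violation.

B2: violates R2,R7
C3: violates R4
D3: violates R2
E3: violates R4
F3: violates R4
G3: legal
A3: violates R4
B3: violates R3

{G3}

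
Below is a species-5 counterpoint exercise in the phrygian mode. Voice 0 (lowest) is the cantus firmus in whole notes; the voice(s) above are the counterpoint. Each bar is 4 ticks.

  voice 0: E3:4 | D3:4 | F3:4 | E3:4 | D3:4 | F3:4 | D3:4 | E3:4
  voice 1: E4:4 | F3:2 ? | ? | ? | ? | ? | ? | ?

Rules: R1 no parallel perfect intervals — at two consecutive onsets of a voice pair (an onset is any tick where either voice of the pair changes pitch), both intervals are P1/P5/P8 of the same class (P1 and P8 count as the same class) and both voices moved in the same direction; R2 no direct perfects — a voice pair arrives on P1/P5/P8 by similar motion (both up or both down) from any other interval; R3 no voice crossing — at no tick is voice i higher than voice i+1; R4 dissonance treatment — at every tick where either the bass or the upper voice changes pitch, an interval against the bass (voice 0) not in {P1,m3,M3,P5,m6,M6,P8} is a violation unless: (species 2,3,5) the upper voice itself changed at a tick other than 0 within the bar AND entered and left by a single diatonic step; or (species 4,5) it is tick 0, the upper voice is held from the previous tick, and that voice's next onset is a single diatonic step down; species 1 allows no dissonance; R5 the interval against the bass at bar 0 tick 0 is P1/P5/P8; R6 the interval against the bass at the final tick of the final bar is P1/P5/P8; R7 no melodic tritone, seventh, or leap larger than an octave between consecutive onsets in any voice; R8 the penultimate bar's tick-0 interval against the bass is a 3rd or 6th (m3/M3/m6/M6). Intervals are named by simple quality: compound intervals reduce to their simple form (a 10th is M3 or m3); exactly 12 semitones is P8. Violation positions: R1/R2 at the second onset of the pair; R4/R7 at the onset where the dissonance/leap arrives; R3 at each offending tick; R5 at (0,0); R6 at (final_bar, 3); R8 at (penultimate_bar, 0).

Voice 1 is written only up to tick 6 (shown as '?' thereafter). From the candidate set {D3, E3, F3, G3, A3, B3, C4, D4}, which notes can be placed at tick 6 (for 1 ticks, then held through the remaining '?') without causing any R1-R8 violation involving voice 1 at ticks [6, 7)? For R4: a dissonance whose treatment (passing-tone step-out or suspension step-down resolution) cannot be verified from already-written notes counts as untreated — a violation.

{A3, D3, D4, F3}

D3: legal
E3: violates R4
F3: legal
G3: violates R4
A3: legal
B3: violates R7
C4: violates R4
D4: legal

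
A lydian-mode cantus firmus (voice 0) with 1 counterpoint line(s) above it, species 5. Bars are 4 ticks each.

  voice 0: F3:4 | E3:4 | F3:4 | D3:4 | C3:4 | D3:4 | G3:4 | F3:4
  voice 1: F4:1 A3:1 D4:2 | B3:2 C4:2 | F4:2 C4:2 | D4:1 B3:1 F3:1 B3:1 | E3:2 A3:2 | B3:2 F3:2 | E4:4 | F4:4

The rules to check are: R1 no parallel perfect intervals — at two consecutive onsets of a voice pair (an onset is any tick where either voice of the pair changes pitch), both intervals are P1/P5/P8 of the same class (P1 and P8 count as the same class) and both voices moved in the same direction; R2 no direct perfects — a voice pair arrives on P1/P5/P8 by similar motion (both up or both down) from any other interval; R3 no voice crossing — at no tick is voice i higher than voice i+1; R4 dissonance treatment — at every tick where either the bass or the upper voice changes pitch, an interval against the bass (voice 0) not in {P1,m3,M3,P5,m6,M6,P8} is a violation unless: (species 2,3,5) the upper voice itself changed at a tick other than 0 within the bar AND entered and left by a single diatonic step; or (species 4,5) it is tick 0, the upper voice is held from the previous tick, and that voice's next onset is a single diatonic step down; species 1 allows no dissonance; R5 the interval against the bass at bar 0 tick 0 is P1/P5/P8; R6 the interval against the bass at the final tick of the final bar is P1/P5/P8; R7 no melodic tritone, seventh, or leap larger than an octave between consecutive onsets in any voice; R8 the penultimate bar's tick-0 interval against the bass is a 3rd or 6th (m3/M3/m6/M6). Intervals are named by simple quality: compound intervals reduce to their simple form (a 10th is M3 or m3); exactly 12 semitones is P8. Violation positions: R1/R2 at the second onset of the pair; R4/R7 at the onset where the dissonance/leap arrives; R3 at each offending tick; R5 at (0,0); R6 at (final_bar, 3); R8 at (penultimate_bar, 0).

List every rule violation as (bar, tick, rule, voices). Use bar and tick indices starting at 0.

(1, 0, R2, (0, 1))
(2, 0, R2, (0, 1))
(3, 2, R7, (1,))
(3, 3, R7, (1,))
(5, 2, R7, (1,))
(6, 0, R7, (1,))

bar 0: v0=F3 v1=F4 downbeat P8
bar 1: v0=E3 v1=B3 downbeat P5
bar 2: v0=F3 v1=F4 downbeat P8
bar 3: v0=D3 v1=D4 downbeat P8
bar 4: v0=C3 v1=E3 downbeat M3
bar 5: v0=D3 v1=B3 downbeat M6
bar 6: v0=G3 v1=E4 downbeat M6
bar 7: v0=F3 v1=F4 downbeat P8
  -> R2 @ bar 1 tick 0 v(0, 1): F3/D4 M6 -> E3/B3 P5 similar
  -> R2 @ bar 2 tick 0 v(0, 1): E3/C4 m6 -> F3/F4 P8 similar
  -> R7 @ bar 3 tick 2 v(1,): B3->F3 leap 6st
  -> R7 @ bar 3 tick 3 v(1,): F3->B3 leap 6st
  -> R7 @ bar 5 tick 2 v(1,): B3->F3 leap 6st
  -> R7 @ bar 6 tick 0 v(1,): F3->E4 leap 11st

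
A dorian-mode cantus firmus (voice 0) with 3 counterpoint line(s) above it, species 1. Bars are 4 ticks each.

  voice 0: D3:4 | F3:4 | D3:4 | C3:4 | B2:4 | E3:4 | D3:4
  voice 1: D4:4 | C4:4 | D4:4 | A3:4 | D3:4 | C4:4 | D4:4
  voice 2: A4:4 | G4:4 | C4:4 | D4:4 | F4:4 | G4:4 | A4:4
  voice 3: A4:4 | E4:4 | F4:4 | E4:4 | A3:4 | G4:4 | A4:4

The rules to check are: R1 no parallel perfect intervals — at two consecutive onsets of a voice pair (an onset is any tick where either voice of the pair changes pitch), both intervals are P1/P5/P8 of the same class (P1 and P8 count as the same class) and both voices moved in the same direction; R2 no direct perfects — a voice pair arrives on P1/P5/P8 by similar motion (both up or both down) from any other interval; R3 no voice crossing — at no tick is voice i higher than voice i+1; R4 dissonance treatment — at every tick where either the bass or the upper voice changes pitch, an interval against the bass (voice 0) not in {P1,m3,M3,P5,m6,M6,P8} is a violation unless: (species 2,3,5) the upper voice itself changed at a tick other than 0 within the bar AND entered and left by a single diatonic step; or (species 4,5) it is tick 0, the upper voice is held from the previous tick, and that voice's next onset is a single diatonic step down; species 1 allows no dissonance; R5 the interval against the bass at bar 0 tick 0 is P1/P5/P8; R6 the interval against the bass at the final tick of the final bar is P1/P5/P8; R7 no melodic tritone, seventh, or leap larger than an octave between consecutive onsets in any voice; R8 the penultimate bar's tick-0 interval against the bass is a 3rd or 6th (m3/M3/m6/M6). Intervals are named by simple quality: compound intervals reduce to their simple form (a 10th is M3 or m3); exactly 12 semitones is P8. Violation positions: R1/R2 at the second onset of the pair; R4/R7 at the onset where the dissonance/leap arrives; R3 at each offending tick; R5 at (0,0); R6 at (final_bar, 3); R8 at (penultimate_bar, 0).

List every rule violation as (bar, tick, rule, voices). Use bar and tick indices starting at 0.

(1, 0, R1, (1, 2))
(1, 0, R3, (2, 3))
(1, 0, R4, (0, 2))
(1, 0, R4, (0, 3))
(1, 1, R3, (2, 3))
(1, 2, R3, (2, 3))
(1, 3, R3, (2, 3))
(2, 0, R3, (1, 2))
(2, 0, R4, (0, 2))
(2, 1, R3, (1, 2))
(2, 2, R3, (1, 2))
(2, 3, R3, (1, 2))
(3, 0, R2, (1, 3))
(3, 0, R4, (0, 2))
(4, 0, R1, (1, 3))
(4, 0, R3, (2, 3))
(4, 0, R4, (0, 2))
(4, 0, R4, (0, 3))
(4, 1, R3, (2, 3))
(4, 2, R3, (2, 3))
(4, 3, R3, (2, 3))
(5, 0, R1, (1, 3))
(5, 0, R2, (1, 2))
(5, 0, R2, (2, 3))
(5, 0, R7, (1,))
(5, 0, R7, (3,))
(6, 0, R1, (1, 2))
(6, 0, R1, (1, 3))
(6, 0, R1, (2, 3))

bar 0: v0=D3 v1=D4 v2=A4 v3=A4 downbeat P5
bar 1: v0=F3 v1=C4 v2=G4 v3=E4 downbeat M7
bar 2: v0=D3 v1=D4 v2=C4 v3=F4 downbeat m3
bar 3: v0=C3 v1=A3 v2=D4 v3=E4 downbeat M3
bar 4: v0=B2 v1=D3 v2=F4 v3=A3 downbeat m7
bar 5: v0=E3 v1=C4 v2=G4 v3=G4 downbeat m3
bar 6: v0=D3 v1=D4 v2=A4 v3=A4 downbeat P5
  -> R1 @ bar 1 tick 0 v(1, 2): D4/A4 P5 -> C4/G4 P5 similar
  -> R3 @ bar 1 tick 0 v(2, 3): G4 above E4
  -> R4 @ bar 1 tick 0 v(0, 2): F3/G4 M2 untreated
  -> R4 @ bar 1 tick 0 v(0, 3): F3/E4 M7 untreated
  -> R3 @ bar 1 tick 1 v(2, 3): G4 above E4
  -> R3 @ bar 1 tick 2 v(2, 3): G4 above E4
  -> R3 @ bar 1 tick 3 v(2, 3): G4 above E4
  -> R3 @ bar 2 tick 0 v(1, 2): D4 above C4
  -> R4 @ bar 2 tick 0 v(0, 2): D3/C4 m7 untreated
  -> R3 @ bar 2 tick 1 v(1, 2): D4 above C4
  -> R3 @ bar 2 tick 2 v(1, 2): D4 above C4
  -> R3 @ bar 2 tick 3 v(1, 2): D4 above C4
  -> R2 @ bar 3 tick 0 v(1, 3): D4/F4 m3 -> A3/E4 P5 similar
  -> R4 @ bar 3 tick 0 v(0, 2): C3/D4 M2 untreated
  -> R1 @ bar 4 tick 0 v(1, 3): A3/E4 P5 -> D3/A3 P5 similar
  -> R3 @ bar 4 tick 0 v(2, 3): F4 above A3
  -> R4 @ bar 4 tick 0 v(0, 2): B2/F4 TT untreated
  -> R4 @ bar 4 tick 0 v(0, 3): B2/A3 m7 untreated
  -> R3 @ bar 4 tick 1 v(2, 3): F4 above A3
  -> R3 @ bar 4 tick 2 v(2, 3): F4 above A3
  -> R3 @ bar 4 tick 3 v(2, 3): F4 above A3
  -> R1 @ bar 5 tick 0 v(1, 3): D3/A3 P5 -> C4/G4 P5 similar
  -> R2 @ bar 5 tick 0 v(1, 2): D3/F4 m3 -> C4/G4 P5 similar
  -> R2 @ bar 5 tick 0 v(2, 3): F4/A3 m6 -> G4/G4 P1 similar
  -> R7 @ bar 5 tick 0 v(1,): D3->C4 leap 10st
  -> R7 @ bar 5 tick 0 v(3,): A3->G4 leap 10st
  -> R1 @ bar 6 tick 0 v(1, 2): C4/G4 P5 -> D4/A4 P5 similar
  -> R1 @ bar 6 tick 0 v(1, 3): C4/G4 P5 -> D4/A4 P5 similar
  -> R1 @ bar 6 tick 0 v(2, 3): G4/G4 P1 -> A4/A4 P1 similar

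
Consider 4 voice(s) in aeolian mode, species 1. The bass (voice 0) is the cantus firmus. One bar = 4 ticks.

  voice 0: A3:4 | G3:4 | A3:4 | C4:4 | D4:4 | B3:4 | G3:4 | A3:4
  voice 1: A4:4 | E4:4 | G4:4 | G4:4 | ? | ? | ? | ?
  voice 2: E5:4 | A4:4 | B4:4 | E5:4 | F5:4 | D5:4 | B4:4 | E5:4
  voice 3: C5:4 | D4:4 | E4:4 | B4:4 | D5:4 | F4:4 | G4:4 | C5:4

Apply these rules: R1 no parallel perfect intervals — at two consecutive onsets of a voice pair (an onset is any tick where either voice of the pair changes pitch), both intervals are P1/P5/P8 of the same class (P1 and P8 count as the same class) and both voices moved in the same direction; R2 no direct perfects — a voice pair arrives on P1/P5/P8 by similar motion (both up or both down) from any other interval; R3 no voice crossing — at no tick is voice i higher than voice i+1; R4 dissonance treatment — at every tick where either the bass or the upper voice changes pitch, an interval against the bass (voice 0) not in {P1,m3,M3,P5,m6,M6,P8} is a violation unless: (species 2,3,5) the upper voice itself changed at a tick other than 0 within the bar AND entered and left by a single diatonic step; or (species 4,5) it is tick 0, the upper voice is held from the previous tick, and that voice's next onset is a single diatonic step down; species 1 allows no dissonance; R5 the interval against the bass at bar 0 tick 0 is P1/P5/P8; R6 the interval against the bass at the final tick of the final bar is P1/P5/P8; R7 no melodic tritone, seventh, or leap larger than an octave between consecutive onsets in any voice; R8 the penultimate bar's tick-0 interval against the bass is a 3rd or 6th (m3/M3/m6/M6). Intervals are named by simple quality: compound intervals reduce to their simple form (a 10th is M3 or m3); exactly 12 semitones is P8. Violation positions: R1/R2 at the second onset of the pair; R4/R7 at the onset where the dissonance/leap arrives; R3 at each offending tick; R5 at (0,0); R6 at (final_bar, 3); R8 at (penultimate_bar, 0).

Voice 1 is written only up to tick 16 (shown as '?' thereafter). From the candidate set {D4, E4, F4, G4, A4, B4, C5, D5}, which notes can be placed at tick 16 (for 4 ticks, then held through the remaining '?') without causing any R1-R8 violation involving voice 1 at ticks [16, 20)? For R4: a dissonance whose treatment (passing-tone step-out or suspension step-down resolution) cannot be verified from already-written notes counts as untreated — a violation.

D4: legal
E4: violates R4
F4: legal
G4: violates R4
A4: violates R1
B4: legal
C5: violates R4
D5: violates R2

{B4, D4, F4}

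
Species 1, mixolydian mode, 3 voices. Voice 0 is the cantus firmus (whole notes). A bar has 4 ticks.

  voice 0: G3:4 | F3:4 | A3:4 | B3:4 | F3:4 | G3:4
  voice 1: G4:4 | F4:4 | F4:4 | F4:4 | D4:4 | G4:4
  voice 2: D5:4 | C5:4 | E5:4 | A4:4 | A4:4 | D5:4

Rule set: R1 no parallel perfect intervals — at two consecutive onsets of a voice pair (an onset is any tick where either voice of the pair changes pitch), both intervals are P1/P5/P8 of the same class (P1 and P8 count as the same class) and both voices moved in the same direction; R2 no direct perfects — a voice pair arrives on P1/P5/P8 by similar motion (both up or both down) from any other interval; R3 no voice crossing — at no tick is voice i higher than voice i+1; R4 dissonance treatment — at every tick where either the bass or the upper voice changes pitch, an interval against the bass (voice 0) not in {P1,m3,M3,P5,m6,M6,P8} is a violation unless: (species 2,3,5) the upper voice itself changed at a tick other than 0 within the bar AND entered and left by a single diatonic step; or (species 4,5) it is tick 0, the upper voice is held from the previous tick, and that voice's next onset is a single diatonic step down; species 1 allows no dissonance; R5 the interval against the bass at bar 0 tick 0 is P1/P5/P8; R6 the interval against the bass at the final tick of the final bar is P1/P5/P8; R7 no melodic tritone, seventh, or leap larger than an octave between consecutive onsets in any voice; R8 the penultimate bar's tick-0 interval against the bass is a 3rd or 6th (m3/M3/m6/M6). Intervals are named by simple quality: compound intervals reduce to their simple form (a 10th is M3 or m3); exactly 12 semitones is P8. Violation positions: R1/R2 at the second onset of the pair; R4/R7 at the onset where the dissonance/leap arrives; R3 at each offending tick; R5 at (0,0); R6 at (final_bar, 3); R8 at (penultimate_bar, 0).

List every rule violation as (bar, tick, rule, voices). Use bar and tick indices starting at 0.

bar 0: v0=G3 v1=G4 v2=D5 downbeat P5
bar 1: v0=F3 v1=F4 v2=C5 downbeat P5
bar 2: v0=A3 v1=F4 v2=E5 downbeat P5
bar 3: v0=B3 v1=F4 v2=A4 downbeat m7
bar 4: v0=F3 v1=D4 v2=A4 downbeat M3
bar 5: v0=G3 v1=G4 v2=D5 downbeat P5
  -> R1 @ bar 1 tick 0 v(0, 1): G3/G4 P8 -> F3/F4 P8 similar
  -> R1 @ bar 1 tick 0 v(0, 2): G3/D5 P5 -> F3/C5 P5 similar
  -> R1 @ bar 1 tick 0 v(1, 2): G4/D5 P5 -> F4/C5 P5 similar
  -> R1 @ bar 2 tick 0 v(0, 2): F3/C5 P5 -> A3/E5 P5 similar
  -> R4 @ bar 3 tick 0 v(0, 1): B3/F4 TT untreated
  -> R4 @ bar 3 tick 0 v(0, 2): B3/A4 m7 untreated
  -> R7 @ bar 4 tick 0 v(0,): B3->F3 leap 6st
  -> R1 @ bar 5 tick 0 v(1, 2): D4/A4 P5 -> G4/D5 P5 similar
  -> R2 @ bar 5 tick 0 v(0, 1): F3/D4 M6 -> G3/G4 P8 similar
  -> R2 @ bar 5 tick 0 v(0, 2): F3/A4 M3 -> G3/D5 P5 similar

(1, 0, R1, (0, 1))
(1, 0, R1, (0, 2))
(1, 0, R1, (1, 2))
(2, 0, R1, (0, 2))
(3, 0, R4, (0, 1))
(3, 0, R4, (0, 2))
(4, 0, R7, (0,))
(5, 0, R1, (1, 2))
(5, 0, R2, (0, 1))
(5, 0, R2, (0, 2))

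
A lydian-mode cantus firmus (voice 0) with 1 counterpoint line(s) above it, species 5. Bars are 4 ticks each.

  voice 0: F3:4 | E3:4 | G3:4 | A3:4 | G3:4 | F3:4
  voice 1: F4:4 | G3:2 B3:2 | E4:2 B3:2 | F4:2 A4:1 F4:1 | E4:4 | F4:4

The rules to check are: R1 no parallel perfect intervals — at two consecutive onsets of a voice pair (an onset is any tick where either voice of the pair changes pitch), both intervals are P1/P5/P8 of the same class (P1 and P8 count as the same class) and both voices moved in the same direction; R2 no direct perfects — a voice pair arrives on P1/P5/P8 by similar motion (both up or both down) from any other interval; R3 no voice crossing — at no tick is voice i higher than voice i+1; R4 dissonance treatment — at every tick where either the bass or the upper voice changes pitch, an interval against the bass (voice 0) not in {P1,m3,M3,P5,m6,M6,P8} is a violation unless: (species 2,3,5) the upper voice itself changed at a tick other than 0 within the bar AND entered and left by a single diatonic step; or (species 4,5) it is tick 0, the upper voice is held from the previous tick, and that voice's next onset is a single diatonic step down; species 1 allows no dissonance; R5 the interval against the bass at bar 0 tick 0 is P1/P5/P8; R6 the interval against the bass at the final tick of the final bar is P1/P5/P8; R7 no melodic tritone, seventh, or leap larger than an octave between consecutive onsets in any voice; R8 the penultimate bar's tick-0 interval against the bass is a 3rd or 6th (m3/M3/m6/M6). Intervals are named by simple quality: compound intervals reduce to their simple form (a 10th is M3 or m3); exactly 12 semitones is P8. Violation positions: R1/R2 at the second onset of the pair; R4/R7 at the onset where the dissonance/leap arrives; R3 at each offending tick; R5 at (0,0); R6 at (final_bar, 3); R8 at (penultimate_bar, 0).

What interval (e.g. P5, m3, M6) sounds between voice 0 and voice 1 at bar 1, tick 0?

voice 0=E3 voice 1=G3 -> m3

m3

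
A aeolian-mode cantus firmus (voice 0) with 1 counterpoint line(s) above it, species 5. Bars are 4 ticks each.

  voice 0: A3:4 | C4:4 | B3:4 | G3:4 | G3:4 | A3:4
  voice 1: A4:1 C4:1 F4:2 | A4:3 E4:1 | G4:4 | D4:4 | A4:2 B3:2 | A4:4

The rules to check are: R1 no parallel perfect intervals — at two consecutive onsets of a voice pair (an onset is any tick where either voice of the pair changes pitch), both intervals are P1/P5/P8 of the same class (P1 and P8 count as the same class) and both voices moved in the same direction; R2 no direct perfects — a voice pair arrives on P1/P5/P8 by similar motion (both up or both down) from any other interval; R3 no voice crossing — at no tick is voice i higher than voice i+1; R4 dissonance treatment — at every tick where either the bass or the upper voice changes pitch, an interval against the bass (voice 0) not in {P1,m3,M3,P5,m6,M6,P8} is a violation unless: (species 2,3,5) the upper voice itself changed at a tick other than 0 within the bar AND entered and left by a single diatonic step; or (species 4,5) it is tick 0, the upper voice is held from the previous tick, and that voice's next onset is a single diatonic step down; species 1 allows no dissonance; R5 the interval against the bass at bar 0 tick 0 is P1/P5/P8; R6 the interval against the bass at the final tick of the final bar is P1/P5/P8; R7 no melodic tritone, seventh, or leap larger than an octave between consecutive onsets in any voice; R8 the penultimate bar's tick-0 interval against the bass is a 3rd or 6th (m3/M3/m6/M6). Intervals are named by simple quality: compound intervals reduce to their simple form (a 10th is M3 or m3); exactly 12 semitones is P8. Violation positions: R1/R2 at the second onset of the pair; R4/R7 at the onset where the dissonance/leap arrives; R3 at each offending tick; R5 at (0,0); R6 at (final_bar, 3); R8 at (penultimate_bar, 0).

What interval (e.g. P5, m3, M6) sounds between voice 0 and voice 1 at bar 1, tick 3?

M3

voice 0=C4 voice 1=E4 -> M3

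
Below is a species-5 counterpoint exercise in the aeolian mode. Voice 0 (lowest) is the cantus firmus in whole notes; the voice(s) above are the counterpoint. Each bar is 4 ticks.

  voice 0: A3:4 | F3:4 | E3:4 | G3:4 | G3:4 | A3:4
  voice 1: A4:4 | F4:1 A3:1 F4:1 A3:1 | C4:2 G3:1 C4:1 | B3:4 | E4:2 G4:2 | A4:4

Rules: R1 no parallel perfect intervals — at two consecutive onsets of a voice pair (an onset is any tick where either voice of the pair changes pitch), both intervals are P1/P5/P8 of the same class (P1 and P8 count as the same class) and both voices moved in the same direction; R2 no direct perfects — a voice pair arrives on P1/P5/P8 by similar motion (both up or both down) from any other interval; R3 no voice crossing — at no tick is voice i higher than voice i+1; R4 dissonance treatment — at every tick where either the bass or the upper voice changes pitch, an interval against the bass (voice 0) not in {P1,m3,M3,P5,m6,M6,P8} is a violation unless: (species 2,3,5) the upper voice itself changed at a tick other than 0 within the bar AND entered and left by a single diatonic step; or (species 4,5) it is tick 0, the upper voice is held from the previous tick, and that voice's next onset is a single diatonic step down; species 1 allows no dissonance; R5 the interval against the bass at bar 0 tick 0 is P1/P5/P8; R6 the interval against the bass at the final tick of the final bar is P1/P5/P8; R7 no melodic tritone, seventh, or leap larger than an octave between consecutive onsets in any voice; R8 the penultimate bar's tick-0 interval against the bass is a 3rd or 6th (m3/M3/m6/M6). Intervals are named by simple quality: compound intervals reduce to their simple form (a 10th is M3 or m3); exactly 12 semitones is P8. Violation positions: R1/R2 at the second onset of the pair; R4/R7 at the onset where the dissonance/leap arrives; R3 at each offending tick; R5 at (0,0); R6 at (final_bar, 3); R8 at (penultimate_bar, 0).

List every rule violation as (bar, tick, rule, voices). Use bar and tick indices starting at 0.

(1, 0, R1, (0, 1))
(5, 0, R1, (0, 1))

bar 0: v0=A3 v1=A4 downbeat P8
bar 1: v0=F3 v1=F4 downbeat P8
bar 2: v0=E3 v1=C4 downbeat m6
bar 3: v0=G3 v1=B3 downbeat M3
bar 4: v0=G3 v1=E4 downbeat M6
bar 5: v0=A3 v1=A4 downbeat P8
  -> R1 @ bar 1 tick 0 v(0, 1): A3/A4 P8 -> F3/F4 P8 similar
  -> R1 @ bar 5 tick 0 v(0, 1): G3/G4 P8 -> A3/A4 P8 similar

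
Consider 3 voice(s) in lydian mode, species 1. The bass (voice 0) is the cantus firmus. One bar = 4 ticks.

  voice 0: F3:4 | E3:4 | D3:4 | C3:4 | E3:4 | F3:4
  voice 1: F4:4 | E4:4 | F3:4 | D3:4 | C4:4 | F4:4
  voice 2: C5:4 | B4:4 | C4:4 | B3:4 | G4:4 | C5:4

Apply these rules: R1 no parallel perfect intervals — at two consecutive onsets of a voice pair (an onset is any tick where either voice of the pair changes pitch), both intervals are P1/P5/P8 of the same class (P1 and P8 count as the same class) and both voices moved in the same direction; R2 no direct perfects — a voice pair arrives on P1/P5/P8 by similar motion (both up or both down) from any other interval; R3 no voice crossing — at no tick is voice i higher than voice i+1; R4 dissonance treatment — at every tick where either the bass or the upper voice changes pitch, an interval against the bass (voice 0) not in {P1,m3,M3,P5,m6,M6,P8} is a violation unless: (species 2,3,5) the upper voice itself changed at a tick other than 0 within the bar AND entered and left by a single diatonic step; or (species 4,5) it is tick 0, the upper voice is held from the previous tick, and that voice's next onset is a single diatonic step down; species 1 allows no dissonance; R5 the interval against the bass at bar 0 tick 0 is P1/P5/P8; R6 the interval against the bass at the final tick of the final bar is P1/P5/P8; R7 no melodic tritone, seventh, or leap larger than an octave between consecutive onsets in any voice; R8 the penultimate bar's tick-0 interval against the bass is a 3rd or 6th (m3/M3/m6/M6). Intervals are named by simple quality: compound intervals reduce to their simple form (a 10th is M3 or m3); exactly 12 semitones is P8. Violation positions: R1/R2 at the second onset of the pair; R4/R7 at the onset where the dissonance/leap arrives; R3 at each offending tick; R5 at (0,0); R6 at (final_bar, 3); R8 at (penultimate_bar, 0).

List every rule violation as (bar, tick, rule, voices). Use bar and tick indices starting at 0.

bar 0: v0=F3 v1=F4 v2=C5 downbeat P5
bar 1: v0=E3 v1=E4 v2=B4 downbeat P5
bar 2: v0=D3 v1=F3 v2=C4 downbeat m7
bar 3: v0=C3 v1=D3 v2=B3 downbeat M7
bar 4: v0=E3 v1=C4 v2=G4 downbeat m3
bar 5: v0=F3 v1=F4 v2=C5 downbeat P5
  -> R1 @ bar 1 tick 0 v(0, 1): F3/F4 P8 -> E3/E4 P8 similar
  -> R1 @ bar 1 tick 0 v(0, 2): F3/C5 P5 -> E3/B4 P5 similar
  -> R1 @ bar 1 tick 0 v(1, 2): F4/C5 P5 -> E4/B4 P5 similar
  -> R1 @ bar 2 tick 0 v(1, 2): E4/B4 P5 -> F3/C4 P5 similar
  -> R4 @ bar 2 tick 0 v(0, 2): D3/C4 m7 untreated
  -> R7 @ bar 2 tick 0 v(1,): E4->F3 leap 11st
  -> R7 @ bar 2 tick 0 v(2,): B4->C4 leap 11st
  -> R4 @ bar 3 tick 0 v(0, 1): C3/D3 M2 untreated
  -> R4 @ bar 3 tick 0 v(0, 2): C3/B3 M7 untreated
  -> R2 @ bar 4 tick 0 v(1, 2): D3/B3 M6 -> C4/G4 P5 similar
  -> R7 @ bar 4 tick 0 v(1,): D3->C4 leap 10st
  -> R1 @ bar 5 tick 0 v(1, 2): C4/G4 P5 -> F4/C5 P5 similar
  -> R2 @ bar 5 tick 0 v(0, 1): E3/C4 m6 -> F3/F4 P8 similar
  -> R2 @ bar 5 tick 0 v(0, 2): E3/G4 m3 -> F3/C5 P5 similar

(1, 0, R1, (0, 1))
(1, 0, R1, (0, 2))
(1, 0, R1, (1, 2))
(2, 0, R1, (1, 2))
(2, 0, R4, (0, 2))
(2, 0, R7, (1,))
(2, 0, R7, (2,))
(3, 0, R4, (0, 1))
(3, 0, R4, (0, 2))
(4, 0, R2, (1, 2))
(4, 0, R7, (1,))
(5, 0, R1, (1, 2))
(5, 0, R2, (0, 1))
(5, 0, R2, (0, 2))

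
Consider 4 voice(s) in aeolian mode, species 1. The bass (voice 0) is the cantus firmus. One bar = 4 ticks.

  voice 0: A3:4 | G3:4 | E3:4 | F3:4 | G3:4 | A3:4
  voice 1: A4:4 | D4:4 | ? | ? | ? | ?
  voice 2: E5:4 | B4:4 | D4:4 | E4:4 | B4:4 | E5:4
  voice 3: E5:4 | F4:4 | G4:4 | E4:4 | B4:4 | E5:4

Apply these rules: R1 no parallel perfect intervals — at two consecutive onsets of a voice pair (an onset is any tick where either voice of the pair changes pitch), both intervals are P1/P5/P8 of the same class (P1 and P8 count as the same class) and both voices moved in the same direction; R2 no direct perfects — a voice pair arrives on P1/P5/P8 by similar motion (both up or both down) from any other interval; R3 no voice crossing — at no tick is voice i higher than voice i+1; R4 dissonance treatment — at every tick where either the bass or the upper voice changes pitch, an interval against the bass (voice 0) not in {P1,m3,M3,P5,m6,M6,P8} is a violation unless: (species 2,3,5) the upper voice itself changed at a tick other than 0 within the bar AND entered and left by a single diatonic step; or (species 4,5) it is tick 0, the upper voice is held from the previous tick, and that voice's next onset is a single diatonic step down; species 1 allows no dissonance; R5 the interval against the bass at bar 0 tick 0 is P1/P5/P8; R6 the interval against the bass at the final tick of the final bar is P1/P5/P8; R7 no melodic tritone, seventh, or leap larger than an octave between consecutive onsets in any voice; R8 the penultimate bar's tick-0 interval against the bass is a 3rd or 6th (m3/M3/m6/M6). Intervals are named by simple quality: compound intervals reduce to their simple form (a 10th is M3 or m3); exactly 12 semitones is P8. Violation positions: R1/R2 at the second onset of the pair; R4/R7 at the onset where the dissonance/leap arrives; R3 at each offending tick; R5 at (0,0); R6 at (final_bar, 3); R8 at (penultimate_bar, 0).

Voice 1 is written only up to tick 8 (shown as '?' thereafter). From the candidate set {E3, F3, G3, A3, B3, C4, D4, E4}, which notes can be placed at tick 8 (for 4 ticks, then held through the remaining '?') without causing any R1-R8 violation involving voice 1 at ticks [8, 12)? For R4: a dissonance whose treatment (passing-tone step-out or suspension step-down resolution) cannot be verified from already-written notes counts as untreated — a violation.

{C4}

E3: violates R2,R7
F3: violates R4
G3: violates R2
A3: violates R4
B3: violates R1
C4: legal
D4: violates R4
E4: violates R3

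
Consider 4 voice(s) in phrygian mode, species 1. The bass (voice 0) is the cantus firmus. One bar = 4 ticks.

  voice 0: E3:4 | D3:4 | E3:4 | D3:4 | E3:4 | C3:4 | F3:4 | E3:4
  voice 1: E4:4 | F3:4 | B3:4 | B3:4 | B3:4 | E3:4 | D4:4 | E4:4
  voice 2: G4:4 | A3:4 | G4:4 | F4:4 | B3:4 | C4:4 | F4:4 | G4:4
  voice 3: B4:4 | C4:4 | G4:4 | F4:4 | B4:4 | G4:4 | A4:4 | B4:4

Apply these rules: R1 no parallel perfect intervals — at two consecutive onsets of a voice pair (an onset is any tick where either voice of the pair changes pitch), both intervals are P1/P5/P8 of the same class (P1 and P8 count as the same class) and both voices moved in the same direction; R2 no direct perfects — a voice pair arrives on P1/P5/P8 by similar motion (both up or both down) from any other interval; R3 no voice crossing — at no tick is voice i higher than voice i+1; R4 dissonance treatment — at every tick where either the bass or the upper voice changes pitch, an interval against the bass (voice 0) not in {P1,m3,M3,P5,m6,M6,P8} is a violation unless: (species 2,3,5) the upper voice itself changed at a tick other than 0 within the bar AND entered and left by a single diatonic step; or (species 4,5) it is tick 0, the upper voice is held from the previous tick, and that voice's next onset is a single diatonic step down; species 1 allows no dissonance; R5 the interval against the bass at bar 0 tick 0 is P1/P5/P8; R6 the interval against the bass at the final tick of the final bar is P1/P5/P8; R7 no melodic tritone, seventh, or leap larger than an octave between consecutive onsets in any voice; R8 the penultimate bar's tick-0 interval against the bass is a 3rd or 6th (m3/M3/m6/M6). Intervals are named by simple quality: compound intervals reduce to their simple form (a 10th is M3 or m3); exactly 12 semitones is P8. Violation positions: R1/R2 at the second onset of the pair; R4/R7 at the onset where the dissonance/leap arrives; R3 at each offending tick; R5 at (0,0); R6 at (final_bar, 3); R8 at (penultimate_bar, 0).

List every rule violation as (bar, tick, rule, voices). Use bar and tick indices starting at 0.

bar 0: v0=E3 v1=E4 v2=G4 v3=B4 downbeat P5
bar 1: v0=D3 v1=F3 v2=A3 v3=C4 downbeat m7
bar 2: v0=E3 v1=B3 v2=G4 v3=G4 downbeat m3
bar 3: v0=D3 v1=B3 v2=F4 v3=F4 downbeat m3
bar 4: v0=E3 v1=B3 v2=B3 v3=B4 downbeat P5
bar 5: v0=C3 v1=E3 v2=C4 v3=G4 downbeat P5
bar 6: v0=F3 v1=D4 v2=F4 v3=A4 downbeat M3
bar 7: v0=E3 v1=E4 v2=G4 v3=B4 downbeat P5
  -> R5 @ bar 0 tick 0 v(0, 2): opens on m3
  -> R1 @ bar 1 tick 0 v(1, 3): E4/B4 P5 -> F3/C4 P5 similar
  -> R2 @ bar 1 tick 0 v(0, 2): E3/G4 m3 -> D3/A3 P5 similar
  -> R4 @ bar 1 tick 0 v(0, 3): D3/C4 m7 untreated
  -> R7 @ bar 1 tick 0 v(1,): E4->F3 leap 11st
  -> R7 @ bar 1 tick 0 v(2,): G4->A3 leap 10st
  -> R7 @ bar 1 tick 0 v(3,): B4->C4 leap 11st
  -> R2 @ bar 2 tick 0 v(0, 1): D3/F3 m3 -> E3/B3 P5 similar
  -> R2 @ bar 2 tick 0 v(2, 3): A3/C4 m3 -> G4/G4 P1 similar
  -> R7 @ bar 2 tick 0 v(1,): F3->B3 leap 6st
  -> R7 @ bar 2 tick 0 v(2,): A3->G4 leap 10st
  -> R1 @ bar 3 tick 0 v(2, 3): G4/G4 P1 -> F4/F4 P1 similar
  -> R2 @ bar 4 tick 0 v(0, 3): D3/F4 m3 -> E3/B4 P5 similar
  -> R7 @ bar 4 tick 0 v(2,): F4->B3 leap 6st
  -> R7 @ bar 4 tick 0 v(3,): F4->B4 leap 6st
  -> R1 @ bar 5 tick 0 v(0, 3): E3/B4 P5 -> C3/G4 P5 similar
  -> R1 @ bar 6 tick 0 v(0, 2): C3/C4 P8 -> F3/F4 P8 similar
  -> R2 @ bar 6 tick 0 v(1, 3): E3/G4 m3 -> D4/A4 P5 similar
  -> R7 @ bar 6 tick 0 v(1,): E3->D4 leap 10st
  -> R8 @ bar 6 tick 0 v(0, 2): penult P8 not 3rd/6th
  -> R1 @ bar 7 tick 0 v(1, 3): D4/A4 P5 -> E4/B4 P5 similar
  -> R6 @ bar 7 tick 3 v(0, 2): closes on m3

(0, 0, R5, (0, 2))
(1, 0, R1, (1, 3))
(1, 0, R2, (0, 2))
(1, 0, R4, (0, 3))
(1, 0, R7, (1,))
(1, 0, R7, (2,))
(1, 0, R7, (3,))
(2, 0, R2, (0, 1))
(2, 0, R2, (2, 3))
(2, 0, R7, (1,))
(2, 0, R7, (2,))
(3, 0, R1, (2, 3))
(4, 0, R2, (0, 3))
(4, 0, R7, (2,))
(4, 0, R7, (3,))
(5, 0, R1, (0, 3))
(6, 0, R1, (0, 2))
(6, 0, R2, (1, 3))
(6, 0, R7, (1,))
(6, 0, R8, (0, 2))
(7, 0, R1, (1, 3))
(7, 3, R6, (0, 2))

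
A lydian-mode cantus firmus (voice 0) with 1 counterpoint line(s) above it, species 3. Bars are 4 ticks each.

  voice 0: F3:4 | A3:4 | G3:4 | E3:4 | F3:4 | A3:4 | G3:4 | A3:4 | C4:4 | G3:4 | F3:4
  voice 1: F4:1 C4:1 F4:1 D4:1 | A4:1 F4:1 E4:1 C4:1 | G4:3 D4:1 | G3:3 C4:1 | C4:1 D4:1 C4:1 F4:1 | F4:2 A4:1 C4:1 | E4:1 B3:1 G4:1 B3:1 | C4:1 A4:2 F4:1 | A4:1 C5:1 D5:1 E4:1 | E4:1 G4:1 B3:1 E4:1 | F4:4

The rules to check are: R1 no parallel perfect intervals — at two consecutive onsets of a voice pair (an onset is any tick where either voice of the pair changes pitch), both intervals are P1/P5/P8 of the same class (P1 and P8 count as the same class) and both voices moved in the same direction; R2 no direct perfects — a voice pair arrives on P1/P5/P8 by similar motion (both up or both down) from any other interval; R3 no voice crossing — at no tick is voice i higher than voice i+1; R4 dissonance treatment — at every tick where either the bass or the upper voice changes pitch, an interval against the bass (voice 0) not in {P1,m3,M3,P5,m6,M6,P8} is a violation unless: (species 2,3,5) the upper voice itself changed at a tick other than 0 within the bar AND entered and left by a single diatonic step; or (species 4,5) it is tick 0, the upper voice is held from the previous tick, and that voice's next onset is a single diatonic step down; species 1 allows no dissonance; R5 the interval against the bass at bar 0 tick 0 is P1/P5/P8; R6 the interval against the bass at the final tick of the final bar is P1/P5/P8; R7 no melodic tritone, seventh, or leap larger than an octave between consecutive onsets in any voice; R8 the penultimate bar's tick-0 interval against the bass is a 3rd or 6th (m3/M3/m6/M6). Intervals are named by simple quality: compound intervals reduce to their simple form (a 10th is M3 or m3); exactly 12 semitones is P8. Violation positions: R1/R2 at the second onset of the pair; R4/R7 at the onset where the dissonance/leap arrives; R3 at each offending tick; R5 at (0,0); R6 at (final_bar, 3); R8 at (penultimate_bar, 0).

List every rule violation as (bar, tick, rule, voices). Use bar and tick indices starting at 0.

bar 0: v0=F3 v1=F4 downbeat P8
bar 1: v0=A3 v1=A4 downbeat P8
bar 2: v0=G3 v1=G4 downbeat P8
bar 3: v0=E3 v1=G3 downbeat m3
bar 4: v0=F3 v1=C4 downbeat P5
bar 5: v0=A3 v1=F4 downbeat m6
bar 6: v0=G3 v1=E4 downbeat M6
bar 7: v0=A3 v1=C4 downbeat m3
bar 8: v0=C4 v1=A4 downbeat M6
bar 9: v0=G3 v1=E4 downbeat M6
bar 10: v0=F3 v1=F4 downbeat P8
  -> R2 @ bar 1 tick 0 v(0, 1): F3/D4 M6 -> A3/A4 P8 similar
  -> R4 @ bar 8 tick 2 v(0, 1): C4/D5 M2 untreated
  -> R7 @ bar 8 tick 3 v(1,): D5->E4 leap 10st

(1, 0, R2, (0, 1))
(8, 2, R4, (0, 1))
(8, 3, R7, (1,))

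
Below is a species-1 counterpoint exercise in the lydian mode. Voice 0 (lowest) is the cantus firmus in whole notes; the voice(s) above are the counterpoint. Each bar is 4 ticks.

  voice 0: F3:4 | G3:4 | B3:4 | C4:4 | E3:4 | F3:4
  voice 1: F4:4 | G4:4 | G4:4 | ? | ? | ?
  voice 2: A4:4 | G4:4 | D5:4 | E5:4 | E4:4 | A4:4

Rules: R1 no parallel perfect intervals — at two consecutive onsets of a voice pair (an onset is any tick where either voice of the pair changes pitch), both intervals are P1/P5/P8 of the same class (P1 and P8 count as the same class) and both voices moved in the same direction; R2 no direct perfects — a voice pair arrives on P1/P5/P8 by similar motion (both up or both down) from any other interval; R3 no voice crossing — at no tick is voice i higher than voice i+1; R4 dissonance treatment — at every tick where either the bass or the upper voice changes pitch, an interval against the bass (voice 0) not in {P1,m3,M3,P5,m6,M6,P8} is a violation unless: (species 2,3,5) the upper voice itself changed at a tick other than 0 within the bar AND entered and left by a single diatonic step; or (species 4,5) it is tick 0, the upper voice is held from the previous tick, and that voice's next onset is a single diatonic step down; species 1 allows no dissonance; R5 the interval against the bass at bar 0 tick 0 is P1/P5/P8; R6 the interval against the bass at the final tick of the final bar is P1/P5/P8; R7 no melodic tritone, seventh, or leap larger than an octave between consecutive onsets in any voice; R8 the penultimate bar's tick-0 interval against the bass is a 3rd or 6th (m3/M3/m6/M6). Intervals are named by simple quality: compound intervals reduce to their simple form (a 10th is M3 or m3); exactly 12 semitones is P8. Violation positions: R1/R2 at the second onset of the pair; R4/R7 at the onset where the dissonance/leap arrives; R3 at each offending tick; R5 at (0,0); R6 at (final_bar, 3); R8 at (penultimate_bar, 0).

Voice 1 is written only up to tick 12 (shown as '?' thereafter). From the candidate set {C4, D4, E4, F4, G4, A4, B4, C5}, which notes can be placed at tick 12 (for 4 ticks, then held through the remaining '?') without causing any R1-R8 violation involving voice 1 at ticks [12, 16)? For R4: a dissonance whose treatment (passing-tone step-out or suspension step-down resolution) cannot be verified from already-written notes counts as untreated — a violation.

{C4, E4, G4}

C4: legal
D4: violates R4
E4: legal
F4: violates R4
G4: legal
A4: violates R1
B4: violates R4
C5: violates R2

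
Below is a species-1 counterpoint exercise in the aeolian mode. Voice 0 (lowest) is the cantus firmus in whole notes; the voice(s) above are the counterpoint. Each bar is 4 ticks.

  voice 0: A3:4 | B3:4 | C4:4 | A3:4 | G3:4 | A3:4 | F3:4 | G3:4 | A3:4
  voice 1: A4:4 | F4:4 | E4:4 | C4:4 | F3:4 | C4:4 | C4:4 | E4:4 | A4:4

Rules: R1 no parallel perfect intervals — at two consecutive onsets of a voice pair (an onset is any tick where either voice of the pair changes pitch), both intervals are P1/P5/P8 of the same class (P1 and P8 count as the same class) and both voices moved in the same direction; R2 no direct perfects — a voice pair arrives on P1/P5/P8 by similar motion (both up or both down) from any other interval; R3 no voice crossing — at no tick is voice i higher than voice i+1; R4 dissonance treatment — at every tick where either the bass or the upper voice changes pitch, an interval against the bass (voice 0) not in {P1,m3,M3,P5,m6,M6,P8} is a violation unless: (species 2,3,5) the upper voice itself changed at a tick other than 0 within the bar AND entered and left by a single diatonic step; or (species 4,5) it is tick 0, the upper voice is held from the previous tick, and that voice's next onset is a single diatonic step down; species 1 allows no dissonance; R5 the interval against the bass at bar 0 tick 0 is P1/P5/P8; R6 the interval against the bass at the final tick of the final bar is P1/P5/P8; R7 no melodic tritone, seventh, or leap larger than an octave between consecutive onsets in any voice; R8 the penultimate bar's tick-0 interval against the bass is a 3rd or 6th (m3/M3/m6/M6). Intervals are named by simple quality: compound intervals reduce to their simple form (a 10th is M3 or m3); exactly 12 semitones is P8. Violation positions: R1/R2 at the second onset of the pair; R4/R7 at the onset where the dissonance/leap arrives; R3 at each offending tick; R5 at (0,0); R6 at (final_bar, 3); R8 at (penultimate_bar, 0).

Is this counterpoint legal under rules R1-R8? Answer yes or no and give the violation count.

bar 0: v0=A3 v1=A4 (P8)
bar 1: v0=B3 v1=F4 (TT)
bar 2: v0=C4 v1=E4 (M3)
bar 3: v0=A3 v1=C4 (m3)
bar 4: v0=G3 v1=F3 (M2)
bar 5: v0=A3 v1=C4 (m3)
bar 6: v0=F3 v1=C4 (P5)
bar 7: v0=G3 v1=E4 (M6)
bar 8: v0=A3 v1=A4 (P8)
  R4 @ bar1.0: B3/F4 TT untreated
  R3 @ bar4.0: G3 above F3
  R4 @ bar4.0: G3/F3 M2 untreated
  R3 @ bar4.1: G3 above F3
  R3 @ bar4.2: G3 above F3
  R3 @ bar4.3: G3 above F3
  R2 @ bar8.0: G3/E4 M6 -> A3/A4 P8 similar

No (7 violations)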